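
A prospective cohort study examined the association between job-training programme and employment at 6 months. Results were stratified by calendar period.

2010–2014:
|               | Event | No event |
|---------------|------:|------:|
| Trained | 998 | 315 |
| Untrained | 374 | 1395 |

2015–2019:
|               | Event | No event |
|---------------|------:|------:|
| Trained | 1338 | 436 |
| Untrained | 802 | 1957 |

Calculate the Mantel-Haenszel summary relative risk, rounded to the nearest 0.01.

RR_MH = Σ(aᵢ·n₀ᵢ/nᵢ) / Σ(cᵢ·n₁ᵢ/nᵢ), with n₁ᵢ = aᵢ+bᵢ (exposed), n₀ᵢ = cᵢ+dᵢ (unexposed), nᵢ = n₁ᵢ+n₀ᵢ.
Stratum 1 (2010–2014): n₁ = 1313, n₀ = 1769, n = 3082; a·n₀/n = 998·1769/3082 = 572.8300; c·n₁/n = 374·1313/3082 = 159.3323
Stratum 2 (2015–2019): n₁ = 1774, n₀ = 2759, n = 4533; a·n₀/n = 1338·2759/4533 = 814.3706; c·n₁/n = 802·1774/4533 = 313.8645
RR_MH = (572.8300 + 814.3706) / (159.3323 + 313.8645) = 1387.2006 / 473.1968 = 2.93155

2.93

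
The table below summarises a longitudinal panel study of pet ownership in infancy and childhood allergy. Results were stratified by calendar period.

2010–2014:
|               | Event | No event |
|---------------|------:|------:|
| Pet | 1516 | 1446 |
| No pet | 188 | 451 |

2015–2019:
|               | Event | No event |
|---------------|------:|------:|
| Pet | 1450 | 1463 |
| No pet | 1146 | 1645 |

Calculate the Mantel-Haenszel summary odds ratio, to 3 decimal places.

1.646

OR_MH = Σ(aᵢdᵢ/nᵢ) / Σ(bᵢcᵢ/nᵢ), where nᵢ is the stratum total.
Stratum 1 (2010–2014): n = 3601; a·d/n = 1516·451/3601 = 189.8684; b·c/n = 1446·188/3601 = 75.4924
Stratum 2 (2015–2019): n = 5704; a·d/n = 1450·1645/5704 = 418.1715; b·c/n = 1463·1146/5704 = 293.9337
OR_MH = (189.8684 + 418.1715) / (75.4924 + 293.9337) = 608.0398 / 369.4261 = 1.64590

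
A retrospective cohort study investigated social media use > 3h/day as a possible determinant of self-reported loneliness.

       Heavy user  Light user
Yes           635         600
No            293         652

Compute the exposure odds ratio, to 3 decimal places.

2.355

Reading the table with exposure as columns: a = 635 (Heavy user, case), b = 293 (Heavy user, non-case), c = 600 (Light user, case), d = 652.
OR = (a·d)/(b·c) = (635 × 652) / (293 × 600) = 414020 / 175800 = 2.35506
The odds of self-reported loneliness are about 2.36 times as high in the heavy user group.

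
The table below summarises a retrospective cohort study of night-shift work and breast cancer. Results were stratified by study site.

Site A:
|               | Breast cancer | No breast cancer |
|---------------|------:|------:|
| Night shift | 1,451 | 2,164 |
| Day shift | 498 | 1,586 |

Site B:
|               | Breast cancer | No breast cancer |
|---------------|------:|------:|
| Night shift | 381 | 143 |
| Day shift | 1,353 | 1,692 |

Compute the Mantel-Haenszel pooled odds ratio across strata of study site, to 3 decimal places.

2.402

OR_MH = Σ(aᵢdᵢ/nᵢ) / Σ(bᵢcᵢ/nᵢ), where nᵢ is the stratum total.
Stratum 1 (Site A): n = 5699; a·d/n = 1451·1586/5699 = 403.8052; b·c/n = 2164·498/5699 = 189.0984
Stratum 2 (Site B): n = 3569; a·d/n = 381·1692/3569 = 180.6254; b·c/n = 143·1353/3569 = 54.2110
OR_MH = (403.8052 + 180.6254) / (189.0984 + 54.2110) = 584.4306 / 243.3094 = 2.40201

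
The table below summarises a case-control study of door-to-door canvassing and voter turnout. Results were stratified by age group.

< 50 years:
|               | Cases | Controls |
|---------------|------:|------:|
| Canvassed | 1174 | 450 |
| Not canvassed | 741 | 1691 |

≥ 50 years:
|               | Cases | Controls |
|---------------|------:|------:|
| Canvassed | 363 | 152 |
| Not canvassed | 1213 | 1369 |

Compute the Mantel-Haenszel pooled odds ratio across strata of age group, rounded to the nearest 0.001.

OR_MH = Σ(aᵢdᵢ/nᵢ) / Σ(bᵢcᵢ/nᵢ), where nᵢ is the stratum total.
Stratum 1 (< 50 years): n = 4056; a·d/n = 1174·1691/4056 = 489.4561; b·c/n = 450·741/4056 = 82.2115
Stratum 2 (≥ 50 years): n = 3097; a·d/n = 363·1369/3097 = 160.4608; b·c/n = 152·1213/3097 = 59.5337
OR_MH = (489.4561 + 160.4608) / (82.2115 + 59.5337) = 649.9169 / 141.7453 = 4.58510

4.585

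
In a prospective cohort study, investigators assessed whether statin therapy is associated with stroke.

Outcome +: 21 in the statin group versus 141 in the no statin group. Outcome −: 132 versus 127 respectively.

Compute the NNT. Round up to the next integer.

3

Risk in treated group = 21/153 = 0.13725; risk in control = 141/268 = 0.52612.
Absolute risk reduction = 0.52612 − 0.13725 = 0.38886
NNT = 1 / ARR = 1 / 0.38886 = 2.572 → round up → 3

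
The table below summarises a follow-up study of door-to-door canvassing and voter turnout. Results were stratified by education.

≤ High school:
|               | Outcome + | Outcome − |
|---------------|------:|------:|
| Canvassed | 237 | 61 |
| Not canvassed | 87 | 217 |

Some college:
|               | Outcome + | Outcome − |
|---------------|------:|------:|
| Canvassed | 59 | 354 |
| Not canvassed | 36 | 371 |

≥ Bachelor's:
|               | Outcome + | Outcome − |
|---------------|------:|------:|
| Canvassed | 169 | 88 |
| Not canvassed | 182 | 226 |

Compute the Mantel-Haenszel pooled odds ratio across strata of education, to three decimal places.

OR_MH = Σ(aᵢdᵢ/nᵢ) / Σ(bᵢcᵢ/nᵢ), where nᵢ is the stratum total.
Stratum 1 (≤ High school): n = 602; a·d/n = 237·217/602 = 85.4302; b·c/n = 61·87/602 = 8.8156
Stratum 2 (Some college): n = 820; a·d/n = 59·371/820 = 26.6939; b·c/n = 354·36/820 = 15.5415
Stratum 3 (≥ Bachelor's): n = 665; a·d/n = 169·226/665 = 57.4346; b·c/n = 88·182/665 = 24.0842
OR_MH = (85.4302 + 26.6939 + 57.4346) / (8.8156 + 15.5415 + 24.0842) = 169.5587 / 48.4413 = 3.50029

3.500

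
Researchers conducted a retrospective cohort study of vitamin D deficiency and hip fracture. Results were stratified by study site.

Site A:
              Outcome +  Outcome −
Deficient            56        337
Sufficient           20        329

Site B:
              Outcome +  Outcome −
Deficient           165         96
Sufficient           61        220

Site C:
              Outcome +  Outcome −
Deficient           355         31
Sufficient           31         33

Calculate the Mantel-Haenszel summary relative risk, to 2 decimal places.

2.44

RR_MH = Σ(aᵢ·n₀ᵢ/nᵢ) / Σ(cᵢ·n₁ᵢ/nᵢ), with n₁ᵢ = aᵢ+bᵢ (exposed), n₀ᵢ = cᵢ+dᵢ (unexposed), nᵢ = n₁ᵢ+n₀ᵢ.
Stratum 1 (Site A): n₁ = 393, n₀ = 349, n = 742; a·n₀/n = 56·349/742 = 26.3396; c·n₁/n = 20·393/742 = 10.5930
Stratum 2 (Site B): n₁ = 261, n₀ = 281, n = 542; a·n₀/n = 165·281/542 = 85.5443; c·n₁/n = 61·261/542 = 29.3745
Stratum 3 (Site C): n₁ = 386, n₀ = 64, n = 450; a·n₀/n = 355·64/450 = 50.4889; c·n₁/n = 31·386/450 = 26.5911
RR_MH = (26.3396 + 85.5443 + 50.4889) / (10.5930 + 29.3745 + 26.5911) = 162.3728 / 66.5586 = 2.43954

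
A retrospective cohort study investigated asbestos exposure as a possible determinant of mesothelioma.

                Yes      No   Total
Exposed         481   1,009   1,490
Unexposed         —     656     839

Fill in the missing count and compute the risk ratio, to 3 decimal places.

The missing cell is in the unexposed row: 839 − 656 = 183.
So a = 481, b = 1009, c = 183, d = 656.
RR = [a/(a+b)] / [c/(c+d)] = (481/1490) / (183/839) = 0.32282/0.21812 = 1.48003

1.480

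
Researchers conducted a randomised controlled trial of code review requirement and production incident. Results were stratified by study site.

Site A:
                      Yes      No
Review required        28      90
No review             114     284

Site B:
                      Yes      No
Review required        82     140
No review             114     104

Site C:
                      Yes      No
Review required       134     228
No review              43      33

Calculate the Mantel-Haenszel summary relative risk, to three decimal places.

RR_MH = Σ(aᵢ·n₀ᵢ/nᵢ) / Σ(cᵢ·n₁ᵢ/nᵢ), with n₁ᵢ = aᵢ+bᵢ (exposed), n₀ᵢ = cᵢ+dᵢ (unexposed), nᵢ = n₁ᵢ+n₀ᵢ.
Stratum 1 (Site A): n₁ = 118, n₀ = 398, n = 516; a·n₀/n = 28·398/516 = 21.5969; c·n₁/n = 114·118/516 = 26.0698
Stratum 2 (Site B): n₁ = 222, n₀ = 218, n = 440; a·n₀/n = 82·218/440 = 40.6273; c·n₁/n = 114·222/440 = 57.5182
Stratum 3 (Site C): n₁ = 362, n₀ = 76, n = 438; a·n₀/n = 134·76/438 = 23.2511; c·n₁/n = 43·362/438 = 35.5388
RR_MH = (21.5969 + 40.6273 + 23.2511) / (26.0698 + 57.5182 + 35.5388) = 85.4753 / 119.1268 = 0.71752

0.718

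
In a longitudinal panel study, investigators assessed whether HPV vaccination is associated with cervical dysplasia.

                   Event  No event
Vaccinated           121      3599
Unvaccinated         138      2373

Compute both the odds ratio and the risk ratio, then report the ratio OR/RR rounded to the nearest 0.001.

Cells: a = 121, b = 3599, c = 138, d = 2373.
OR = (121·2373)/(3599·138) = 287133/496662 = 0.57813
Risk in exposed = 121/3720 = 0.03253; risk in unexposed = 138/2511 = 0.05496; RR = 0.59185
OR/RR = 0.57813 / 0.59185 = 0.97681
The outcome is rare in both groups, so OR ≈ RR (ratio near 1).

0.977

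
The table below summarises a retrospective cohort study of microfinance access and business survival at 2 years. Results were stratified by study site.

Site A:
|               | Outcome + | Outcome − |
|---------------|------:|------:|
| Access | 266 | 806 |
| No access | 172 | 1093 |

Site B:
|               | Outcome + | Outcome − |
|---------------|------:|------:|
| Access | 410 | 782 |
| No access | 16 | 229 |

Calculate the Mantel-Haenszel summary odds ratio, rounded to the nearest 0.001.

OR_MH = Σ(aᵢdᵢ/nᵢ) / Σ(bᵢcᵢ/nᵢ), where nᵢ is the stratum total.
Stratum 1 (Site A): n = 2337; a·d/n = 266·1093/2337 = 124.4065; b·c/n = 806·172/2337 = 59.3205
Stratum 2 (Site B): n = 1437; a·d/n = 410·229/1437 = 65.3375; b·c/n = 782·16/1437 = 8.7070
OR_MH = (124.4065 + 65.3375) / (59.3205 + 8.7070) = 189.7440 / 68.0275 = 2.78922

2.789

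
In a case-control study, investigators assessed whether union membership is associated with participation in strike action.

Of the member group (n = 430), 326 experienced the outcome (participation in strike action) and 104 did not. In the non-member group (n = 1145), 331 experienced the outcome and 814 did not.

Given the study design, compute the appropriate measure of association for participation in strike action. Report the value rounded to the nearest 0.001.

From the description: a = 326, b = 104, c = 331, d = 814.
This is a case-control study: participants were sampled on outcome status, so risks in the source population cannot be estimated directly — relative risk is not valid here. The odds ratio is the appropriate measure.
OR = (a·d)/(b·c) = (326 × 814) / (104 × 331) = 265364 / 34424 = 7.70869

7.709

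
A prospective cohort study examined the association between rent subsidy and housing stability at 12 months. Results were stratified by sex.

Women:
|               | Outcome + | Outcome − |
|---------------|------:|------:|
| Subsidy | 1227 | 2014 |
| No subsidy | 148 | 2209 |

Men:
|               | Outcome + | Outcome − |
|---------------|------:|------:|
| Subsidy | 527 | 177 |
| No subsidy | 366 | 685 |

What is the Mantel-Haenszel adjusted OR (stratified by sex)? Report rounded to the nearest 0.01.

OR_MH = Σ(aᵢdᵢ/nᵢ) / Σ(bᵢcᵢ/nᵢ), where nᵢ is the stratum total.
Stratum 1 (Women): n = 5598; a·d/n = 1227·2209/5598 = 484.1806; b·c/n = 2014·148/5598 = 53.2462
Stratum 2 (Men): n = 1755; a·d/n = 527·685/1755 = 205.6952; b·c/n = 177·366/1755 = 36.9128
OR_MH = (484.1806 + 205.6952) / (53.2462 + 36.9128) = 689.8758 / 90.1590 = 7.65177

7.65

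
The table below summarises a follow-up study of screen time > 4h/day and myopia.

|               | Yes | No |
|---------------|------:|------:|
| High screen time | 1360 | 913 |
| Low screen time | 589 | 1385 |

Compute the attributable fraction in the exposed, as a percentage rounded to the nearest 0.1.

50.1

Cells: a = 1360, b = 913, c = 589, d = 1385.
Risk in exposed = 1360/2273 = 0.59833; risk in unexposed = 589/1974 = 0.29838.
RR = 0.59833/0.29838 = 2.00526
AR% = (RR − 1)/RR × 100 = (2.00526 − 1)/2.00526 × 100 = 50.1312%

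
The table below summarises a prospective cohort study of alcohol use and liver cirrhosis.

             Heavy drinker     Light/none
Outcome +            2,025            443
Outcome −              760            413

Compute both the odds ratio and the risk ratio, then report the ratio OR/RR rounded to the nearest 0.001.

1.768

Reading the table with exposure as columns: a = 2025 (Heavy drinker, case), b = 760 (Heavy drinker, non-case), c = 443 (Light/none, case), d = 413.
OR = (2025·413)/(760·443) = 836325/336680 = 2.48404
Risk in exposed = 2025/2785 = 0.72711; risk in unexposed = 443/856 = 0.51752; RR = 1.40498
OR/RR = 2.48404 / 1.40498 = 1.76802
The outcome is not rare, so the OR lies further from 1 than the RR.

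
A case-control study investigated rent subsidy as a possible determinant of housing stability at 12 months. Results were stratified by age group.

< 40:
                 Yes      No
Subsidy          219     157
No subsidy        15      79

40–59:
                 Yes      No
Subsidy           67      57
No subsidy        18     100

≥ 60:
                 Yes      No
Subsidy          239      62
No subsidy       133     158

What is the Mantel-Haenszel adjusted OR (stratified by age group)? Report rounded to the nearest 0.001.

OR_MH = Σ(aᵢdᵢ/nᵢ) / Σ(bᵢcᵢ/nᵢ), where nᵢ is the stratum total.
Stratum 1 (< 40): n = 470; a·d/n = 219·79/470 = 36.8106; b·c/n = 157·15/470 = 5.0106
Stratum 2 (40–59): n = 242; a·d/n = 67·100/242 = 27.6860; b·c/n = 57·18/242 = 4.2397
Stratum 3 (≥ 60): n = 592; a·d/n = 239·158/592 = 63.7872; b·c/n = 62·133/592 = 13.9291
OR_MH = (36.8106 + 27.6860 + 63.7872) / (5.0106 + 4.2397 + 13.9291) = 128.2838 / 23.1794 = 5.53440

5.534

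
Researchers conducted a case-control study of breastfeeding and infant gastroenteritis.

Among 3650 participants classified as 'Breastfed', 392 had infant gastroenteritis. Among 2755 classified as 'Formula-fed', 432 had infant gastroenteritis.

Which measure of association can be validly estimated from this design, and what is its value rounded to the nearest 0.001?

From the description: a = 392, b = 3258, c = 432, d = 2323.
This is a case-control study: participants were sampled on outcome status, so risks in the source population cannot be estimated directly — relative risk is not valid here. The odds ratio is the appropriate measure.
OR = (a·d)/(b·c) = (392 × 2323) / (3258 × 432) = 910616 / 1407456 = 0.64699

0.647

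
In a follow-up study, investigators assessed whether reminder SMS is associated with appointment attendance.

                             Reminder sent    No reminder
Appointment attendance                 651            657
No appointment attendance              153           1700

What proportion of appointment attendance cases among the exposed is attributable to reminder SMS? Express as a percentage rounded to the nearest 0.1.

Reading the table with exposure as columns: a = 651 (Reminder sent, case), b = 153 (Reminder sent, non-case), c = 657 (No reminder, case), d = 1700.
Risk in exposed = 651/804 = 0.80970; risk in unexposed = 657/2357 = 0.27874.
RR = 0.80970/0.27874 = 2.90482
AR% = (RR − 1)/RR × 100 = (2.90482 − 1)/2.90482 × 100 = 65.5745%

65.6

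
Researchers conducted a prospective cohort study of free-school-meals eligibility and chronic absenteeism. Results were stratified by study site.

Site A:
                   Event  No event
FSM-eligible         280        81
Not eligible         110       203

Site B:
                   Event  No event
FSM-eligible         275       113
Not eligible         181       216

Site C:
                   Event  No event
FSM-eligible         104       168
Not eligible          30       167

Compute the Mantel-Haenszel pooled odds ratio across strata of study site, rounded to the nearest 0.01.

3.94

OR_MH = Σ(aᵢdᵢ/nᵢ) / Σ(bᵢcᵢ/nᵢ), where nᵢ is the stratum total.
Stratum 1 (Site A): n = 674; a·d/n = 280·203/674 = 84.3323; b·c/n = 81·110/674 = 13.2196
Stratum 2 (Site B): n = 785; a·d/n = 275·216/785 = 75.6688; b·c/n = 113·181/785 = 26.0548
Stratum 3 (Site C): n = 469; a·d/n = 104·167/469 = 37.0320; b·c/n = 168·30/469 = 10.7463
OR_MH = (84.3323 + 75.6688 + 37.0320) / (13.2196 + 26.0548 + 10.7463) = 197.0331 / 50.0206 = 3.93904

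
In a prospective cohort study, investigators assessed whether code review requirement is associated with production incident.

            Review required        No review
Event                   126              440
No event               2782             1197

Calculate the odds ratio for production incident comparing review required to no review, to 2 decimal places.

0.12

Reading the table with exposure as columns: a = 126 (Review required, case), b = 2782 (Review required, non-case), c = 440 (No review, case), d = 1197.
OR = (a·d)/(b·c) = (126 × 1197) / (2782 × 440) = 150822 / 1224080 = 0.12321
Exposure is associated with lower odds of production incident (OR = 0.12 < 1).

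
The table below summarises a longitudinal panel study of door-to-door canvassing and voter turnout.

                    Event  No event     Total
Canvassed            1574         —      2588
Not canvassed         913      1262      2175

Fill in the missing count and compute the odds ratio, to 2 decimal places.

The missing cell is in the exposed row: 2588 − 1574 = 1014.
So a = 1574, b = 1014, c = 913, d = 1262.
OR = (a·d)/(b·c) = (1574 × 1262) / (1014 × 913) = 1986388 / 925782 = 2.14563

2.15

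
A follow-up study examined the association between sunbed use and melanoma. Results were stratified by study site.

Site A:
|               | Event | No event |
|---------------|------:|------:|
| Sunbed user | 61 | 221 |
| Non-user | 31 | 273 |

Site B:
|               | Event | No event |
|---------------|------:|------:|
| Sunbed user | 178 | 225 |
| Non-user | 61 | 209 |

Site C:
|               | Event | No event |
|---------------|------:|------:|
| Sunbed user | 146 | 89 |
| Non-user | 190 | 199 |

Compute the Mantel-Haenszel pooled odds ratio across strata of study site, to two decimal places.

2.20

OR_MH = Σ(aᵢdᵢ/nᵢ) / Σ(bᵢcᵢ/nᵢ), where nᵢ is the stratum total.
Stratum 1 (Site A): n = 586; a·d/n = 61·273/586 = 28.4181; b·c/n = 221·31/586 = 11.6911
Stratum 2 (Site B): n = 673; a·d/n = 178·209/673 = 55.2779; b·c/n = 225·61/673 = 20.3938
Stratum 3 (Site C): n = 624; a·d/n = 146·199/624 = 46.5609; b·c/n = 89·190/624 = 27.0994
OR_MH = (28.4181 + 55.2779 + 46.5609) / (11.6911 + 20.3938 + 27.0994) = 130.2568 / 59.1842 = 2.20087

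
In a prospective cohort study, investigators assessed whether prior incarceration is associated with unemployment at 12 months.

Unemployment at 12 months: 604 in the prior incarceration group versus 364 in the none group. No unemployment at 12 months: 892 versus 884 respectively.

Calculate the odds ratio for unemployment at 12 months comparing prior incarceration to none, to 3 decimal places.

From the description: a = 604, b = 892, c = 364, d = 884.
OR = (a·d)/(b·c) = (604 × 884) / (892 × 364) = 533936 / 324688 = 1.64446
The odds of unemployment at 12 months are about 1.64 times as high in the prior incarceration group.

1.644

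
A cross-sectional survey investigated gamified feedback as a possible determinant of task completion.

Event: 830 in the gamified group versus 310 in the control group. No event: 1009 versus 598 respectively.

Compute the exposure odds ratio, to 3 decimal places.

From the description: a = 830, b = 1009, c = 310, d = 598.
OR = (a·d)/(b·c) = (830 × 598) / (1009 × 310) = 496340 / 312790 = 1.58682
The odds of task completion are about 1.59 times as high in the gamified group.

1.587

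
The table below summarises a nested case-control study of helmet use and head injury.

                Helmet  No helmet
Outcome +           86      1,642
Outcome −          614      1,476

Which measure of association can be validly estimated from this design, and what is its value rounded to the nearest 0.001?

0.126

Reading the table with exposure as columns: a = 86 (Helmet, case), b = 614 (Helmet, non-case), c = 1642 (No helmet, case), d = 1476.
This is a nested case-control study: participants were sampled on outcome status, so risks in the source population cannot be estimated directly — relative risk is not valid here. The odds ratio is the appropriate measure.
OR = (a·d)/(b·c) = (86 × 1476) / (614 × 1642) = 126936 / 1008188 = 0.12591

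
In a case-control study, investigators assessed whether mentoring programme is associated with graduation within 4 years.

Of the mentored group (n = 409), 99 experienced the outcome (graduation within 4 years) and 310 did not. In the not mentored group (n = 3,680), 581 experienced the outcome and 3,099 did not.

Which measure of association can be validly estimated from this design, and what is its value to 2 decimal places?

From the description: a = 99, b = 310, c = 581, d = 3099.
This is a case-control study: participants were sampled on outcome status, so risks in the source population cannot be estimated directly — relative risk is not valid here. The odds ratio is the appropriate measure.
OR = (a·d)/(b·c) = (99 × 3099) / (310 × 581) = 306801 / 180110 = 1.70341

1.70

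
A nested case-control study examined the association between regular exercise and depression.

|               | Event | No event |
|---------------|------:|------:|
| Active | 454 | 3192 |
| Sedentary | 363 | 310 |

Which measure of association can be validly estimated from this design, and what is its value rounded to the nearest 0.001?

Cells: a = 454, b = 3192, c = 363, d = 310.
This is a nested case-control study: participants were sampled on outcome status, so risks in the source population cannot be estimated directly — relative risk is not valid here. The odds ratio is the appropriate measure.
OR = (a·d)/(b·c) = (454 × 310) / (3192 × 363) = 140740 / 1158696 = 0.12146

0.121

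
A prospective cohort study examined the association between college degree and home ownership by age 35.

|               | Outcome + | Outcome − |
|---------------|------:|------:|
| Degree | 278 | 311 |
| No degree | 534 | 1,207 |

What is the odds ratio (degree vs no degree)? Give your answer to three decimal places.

Cells: a = 278, b = 311, c = 534, d = 1207.
OR = (a·d)/(b·c) = (278 × 1207) / (311 × 534) = 335546 / 166074 = 2.02046
The odds of home ownership by age 35 are about 2.02 times as high in the degree group.

2.020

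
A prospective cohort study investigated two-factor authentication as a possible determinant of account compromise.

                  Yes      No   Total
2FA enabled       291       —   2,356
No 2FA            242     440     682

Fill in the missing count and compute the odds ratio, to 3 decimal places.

The missing cell is in the exposed row: 2356 − 291 = 2065.
So a = 291, b = 2065, c = 242, d = 440.
OR = (a·d)/(b·c) = (291 × 440) / (2065 × 242) = 128040 / 499730 = 0.25622

0.256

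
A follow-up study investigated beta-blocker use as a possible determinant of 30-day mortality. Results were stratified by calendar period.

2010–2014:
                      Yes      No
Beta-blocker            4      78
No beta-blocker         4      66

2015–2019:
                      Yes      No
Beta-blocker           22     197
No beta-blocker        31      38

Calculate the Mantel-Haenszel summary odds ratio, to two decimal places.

0.20

OR_MH = Σ(aᵢdᵢ/nᵢ) / Σ(bᵢcᵢ/nᵢ), where nᵢ is the stratum total.
Stratum 1 (2010–2014): n = 152; a·d/n = 4·66/152 = 1.7368; b·c/n = 78·4/152 = 2.0526
Stratum 2 (2015–2019): n = 288; a·d/n = 22·38/288 = 2.9028; b·c/n = 197·31/288 = 21.2049
OR_MH = (1.7368 + 2.9028) / (2.0526 + 21.2049) = 4.6396 / 23.2575 = 0.19949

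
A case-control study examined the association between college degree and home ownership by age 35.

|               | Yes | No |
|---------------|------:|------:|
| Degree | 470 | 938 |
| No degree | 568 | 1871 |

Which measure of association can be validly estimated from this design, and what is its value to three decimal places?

Cells: a = 470, b = 938, c = 568, d = 1871.
This is a case-control study: participants were sampled on outcome status, so risks in the source population cannot be estimated directly — relative risk is not valid here. The odds ratio is the appropriate measure.
OR = (a·d)/(b·c) = (470 × 1871) / (938 × 568) = 879370 / 532784 = 1.65052

1.651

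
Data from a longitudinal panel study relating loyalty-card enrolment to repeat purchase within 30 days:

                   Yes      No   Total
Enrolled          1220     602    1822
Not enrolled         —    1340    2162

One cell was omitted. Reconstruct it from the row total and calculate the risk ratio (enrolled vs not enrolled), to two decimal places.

The missing cell is in the unexposed row: 2162 − 1340 = 822.
So a = 1220, b = 602, c = 822, d = 1340.
RR = [a/(a+b)] / [c/(c+d)] = (1220/1822) / (822/2162) = 0.66959/0.38020 = 1.76115

1.76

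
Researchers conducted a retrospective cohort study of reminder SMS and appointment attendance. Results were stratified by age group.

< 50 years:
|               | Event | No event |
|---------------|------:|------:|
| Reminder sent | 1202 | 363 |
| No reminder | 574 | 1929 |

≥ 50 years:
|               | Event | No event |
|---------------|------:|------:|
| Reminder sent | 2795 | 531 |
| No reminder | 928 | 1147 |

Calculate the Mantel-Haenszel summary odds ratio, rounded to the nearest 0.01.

OR_MH = Σ(aᵢdᵢ/nᵢ) / Σ(bᵢcᵢ/nᵢ), where nᵢ is the stratum total.
Stratum 1 (< 50 years): n = 4068; a·d/n = 1202·1929/4068 = 569.9749; b·c/n = 363·574/4068 = 51.2198
Stratum 2 (≥ 50 years): n = 5401; a·d/n = 2795·1147/5401 = 593.5688; b·c/n = 531·928/5401 = 91.2364
OR_MH = (569.9749 + 593.5688) / (51.2198 + 91.2364) = 1163.5437 / 142.4562 = 8.16773

8.17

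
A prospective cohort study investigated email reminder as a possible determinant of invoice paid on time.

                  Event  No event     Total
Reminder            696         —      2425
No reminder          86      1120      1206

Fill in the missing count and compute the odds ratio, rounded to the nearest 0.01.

5.24

The missing cell is in the exposed row: 2425 − 696 = 1729.
So a = 696, b = 1729, c = 86, d = 1120.
OR = (a·d)/(b·c) = (696 × 1120) / (1729 × 86) = 779520 / 148694 = 5.24244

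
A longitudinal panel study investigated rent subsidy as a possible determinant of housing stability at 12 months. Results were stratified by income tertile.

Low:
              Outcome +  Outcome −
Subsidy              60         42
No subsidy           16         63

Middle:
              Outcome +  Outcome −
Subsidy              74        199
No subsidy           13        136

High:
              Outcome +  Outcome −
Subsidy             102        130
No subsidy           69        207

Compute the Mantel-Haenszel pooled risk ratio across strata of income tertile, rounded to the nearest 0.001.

RR_MH = Σ(aᵢ·n₀ᵢ/nᵢ) / Σ(cᵢ·n₁ᵢ/nᵢ), with n₁ᵢ = aᵢ+bᵢ (exposed), n₀ᵢ = cᵢ+dᵢ (unexposed), nᵢ = n₁ᵢ+n₀ᵢ.
Stratum 1 (Low): n₁ = 102, n₀ = 79, n = 181; a·n₀/n = 60·79/181 = 26.1878; c·n₁/n = 16·102/181 = 9.0166
Stratum 2 (Middle): n₁ = 273, n₀ = 149, n = 422; a·n₀/n = 74·149/422 = 26.1280; c·n₁/n = 13·273/422 = 8.4100
Stratum 3 (High): n₁ = 232, n₀ = 276, n = 508; a·n₀/n = 102·276/508 = 55.4173; c·n₁/n = 69·232/508 = 31.5118
RR_MH = (26.1878 + 26.1280 + 55.4173) / (9.0166 + 8.4100 + 31.5118) = 107.7331 / 48.9383 = 2.20141

2.201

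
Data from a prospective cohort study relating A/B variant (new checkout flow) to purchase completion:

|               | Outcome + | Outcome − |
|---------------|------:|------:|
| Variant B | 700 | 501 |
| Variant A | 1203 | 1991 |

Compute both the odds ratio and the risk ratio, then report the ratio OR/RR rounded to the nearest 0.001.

Cells: a = 700, b = 501, c = 1203, d = 1991.
OR = (700·1991)/(501·1203) = 1393700/602703 = 2.31242
Risk in exposed = 700/1201 = 0.58285; risk in unexposed = 1203/3194 = 0.37664; RR = 1.54748
OR/RR = 2.31242 / 1.54748 = 1.49431
The outcome is not rare, so the OR lies further from 1 than the RR.

1.494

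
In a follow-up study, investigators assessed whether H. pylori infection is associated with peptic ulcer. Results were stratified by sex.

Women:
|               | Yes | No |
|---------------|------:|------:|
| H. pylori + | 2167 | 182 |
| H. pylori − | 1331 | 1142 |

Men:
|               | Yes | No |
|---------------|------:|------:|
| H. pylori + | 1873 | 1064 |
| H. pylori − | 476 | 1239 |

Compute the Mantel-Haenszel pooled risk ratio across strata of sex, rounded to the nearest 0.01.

1.90

RR_MH = Σ(aᵢ·n₀ᵢ/nᵢ) / Σ(cᵢ·n₁ᵢ/nᵢ), with n₁ᵢ = aᵢ+bᵢ (exposed), n₀ᵢ = cᵢ+dᵢ (unexposed), nᵢ = n₁ᵢ+n₀ᵢ.
Stratum 1 (Women): n₁ = 2349, n₀ = 2473, n = 4822; a·n₀/n = 2167·2473/4822 = 1111.3627; c·n₁/n = 1331·2349/4822 = 648.3864
Stratum 2 (Men): n₁ = 2937, n₀ = 1715, n = 4652; a·n₀/n = 1873·1715/4652 = 690.4976; c·n₁/n = 476·2937/4652 = 300.5185
RR_MH = (1111.3627 + 690.4976) / (648.3864 + 300.5185) = 1801.8603 / 948.9048 = 1.89888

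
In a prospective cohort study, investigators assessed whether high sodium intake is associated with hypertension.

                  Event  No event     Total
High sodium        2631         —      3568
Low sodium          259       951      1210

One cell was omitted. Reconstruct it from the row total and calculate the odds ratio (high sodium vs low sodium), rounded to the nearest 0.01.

The missing cell is in the exposed row: 3568 − 2631 = 937.
So a = 2631, b = 937, c = 259, d = 951.
OR = (a·d)/(b·c) = (2631 × 951) / (937 × 259) = 2502081 / 242683 = 10.31008

10.31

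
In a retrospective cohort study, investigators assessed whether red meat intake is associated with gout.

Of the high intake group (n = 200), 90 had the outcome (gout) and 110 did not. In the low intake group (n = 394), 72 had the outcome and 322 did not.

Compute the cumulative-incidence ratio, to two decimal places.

From the description: a = 90, b = 110, c = 72, d = 322.
Risk in exposed = 90/200 = 0.45000; risk in unexposed = 72/394 = 0.18274.
RR = 0.45000 / 0.18274 = 2.46250
The risk among the exposed is 2.46 times that among the unexposed.

2.46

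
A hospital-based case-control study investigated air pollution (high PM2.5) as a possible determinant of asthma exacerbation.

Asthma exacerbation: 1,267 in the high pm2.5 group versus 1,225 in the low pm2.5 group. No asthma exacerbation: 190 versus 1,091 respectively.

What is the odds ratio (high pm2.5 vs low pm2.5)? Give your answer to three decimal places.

5.939

From the description: a = 1267, b = 190, c = 1225, d = 1091.
OR = (a·d)/(b·c) = (1267 × 1091) / (190 × 1225) = 1382297 / 232750 = 5.93898
The odds of asthma exacerbation are about 5.94 times as high in the high pm2.5 group.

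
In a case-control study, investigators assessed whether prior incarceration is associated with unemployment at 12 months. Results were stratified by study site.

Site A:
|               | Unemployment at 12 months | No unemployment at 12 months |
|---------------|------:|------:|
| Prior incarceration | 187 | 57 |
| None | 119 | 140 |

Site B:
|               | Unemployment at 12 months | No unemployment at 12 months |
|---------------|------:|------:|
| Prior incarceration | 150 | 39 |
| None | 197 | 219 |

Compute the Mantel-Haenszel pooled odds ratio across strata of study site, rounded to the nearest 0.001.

4.061

OR_MH = Σ(aᵢdᵢ/nᵢ) / Σ(bᵢcᵢ/nᵢ), where nᵢ is the stratum total.
Stratum 1 (Site A): n = 503; a·d/n = 187·140/503 = 52.0477; b·c/n = 57·119/503 = 13.4851
Stratum 2 (Site B): n = 605; a·d/n = 150·219/605 = 54.2975; b·c/n = 39·197/605 = 12.6992
OR_MH = (52.0477 + 54.2975) / (13.4851 + 12.6992) = 106.3452 / 26.1843 = 4.06142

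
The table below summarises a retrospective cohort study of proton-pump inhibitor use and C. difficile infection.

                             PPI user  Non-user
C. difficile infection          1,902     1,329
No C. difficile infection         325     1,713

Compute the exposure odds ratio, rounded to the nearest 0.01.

7.54

Reading the table with exposure as columns: a = 1902 (PPI user, case), b = 325 (PPI user, non-case), c = 1329 (Non-user, case), d = 1713.
OR = (a·d)/(b·c) = (1902 × 1713) / (325 × 1329) = 3258126 / 431925 = 7.54327
The odds of C. difficile infection are about 7.54 times as high in the ppi user group.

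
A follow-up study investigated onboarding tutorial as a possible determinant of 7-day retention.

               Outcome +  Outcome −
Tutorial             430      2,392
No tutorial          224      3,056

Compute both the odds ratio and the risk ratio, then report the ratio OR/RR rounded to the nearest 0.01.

1.10

Cells: a = 430, b = 2392, c = 224, d = 3056.
OR = (430·3056)/(2392·224) = 1314080/535808 = 2.45252
Risk in exposed = 430/2822 = 0.15237; risk in unexposed = 224/3280 = 0.06829; RR = 2.23119
OR/RR = 2.45252 / 2.23119 = 1.09920
The outcome is not rare, so the OR lies further from 1 than the RR.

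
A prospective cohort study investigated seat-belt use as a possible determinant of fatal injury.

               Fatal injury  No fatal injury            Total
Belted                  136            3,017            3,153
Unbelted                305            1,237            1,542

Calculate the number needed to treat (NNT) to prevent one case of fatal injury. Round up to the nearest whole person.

Risk in treated group = 136/3153 = 0.04313; risk in control = 305/1542 = 0.19780.
Absolute risk reduction = 0.19780 − 0.04313 = 0.15466
NNT = 1 / ARR = 1 / 0.15466 = 6.466 → round up → 7

7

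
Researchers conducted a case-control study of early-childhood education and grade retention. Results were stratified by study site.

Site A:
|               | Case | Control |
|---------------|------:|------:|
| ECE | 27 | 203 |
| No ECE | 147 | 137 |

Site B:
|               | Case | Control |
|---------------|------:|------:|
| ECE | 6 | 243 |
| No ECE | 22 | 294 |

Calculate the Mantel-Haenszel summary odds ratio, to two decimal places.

OR_MH = Σ(aᵢdᵢ/nᵢ) / Σ(bᵢcᵢ/nᵢ), where nᵢ is the stratum total.
Stratum 1 (Site A): n = 514; a·d/n = 27·137/514 = 7.1965; b·c/n = 203·147/514 = 58.0564
Stratum 2 (Site B): n = 565; a·d/n = 6·294/565 = 3.1221; b·c/n = 243·22/565 = 9.4619
OR_MH = (7.1965 + 3.1221) / (58.0564 + 9.4619) = 10.3186 / 67.5184 = 0.15283

0.15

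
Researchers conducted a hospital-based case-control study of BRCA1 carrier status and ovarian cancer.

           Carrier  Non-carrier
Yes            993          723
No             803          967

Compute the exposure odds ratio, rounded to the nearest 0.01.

Reading the table with exposure as columns: a = 993 (Carrier, case), b = 803 (Carrier, non-case), c = 723 (Non-carrier, case), d = 967.
OR = (a·d)/(b·c) = (993 × 967) / (803 × 723) = 960231 / 580569 = 1.65395
The odds of ovarian cancer are about 1.65 times as high in the carrier group.

1.65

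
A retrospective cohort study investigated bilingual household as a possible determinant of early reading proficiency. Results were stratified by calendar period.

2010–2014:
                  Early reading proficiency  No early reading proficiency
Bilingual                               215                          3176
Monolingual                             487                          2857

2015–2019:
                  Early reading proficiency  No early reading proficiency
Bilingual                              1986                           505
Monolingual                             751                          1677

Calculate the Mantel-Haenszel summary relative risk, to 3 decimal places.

1.738

RR_MH = Σ(aᵢ·n₀ᵢ/nᵢ) / Σ(cᵢ·n₁ᵢ/nᵢ), with n₁ᵢ = aᵢ+bᵢ (exposed), n₀ᵢ = cᵢ+dᵢ (unexposed), nᵢ = n₁ᵢ+n₀ᵢ.
Stratum 1 (2010–2014): n₁ = 3391, n₀ = 3344, n = 6735; a·n₀/n = 215·3344/6735 = 106.7498; c·n₁/n = 487·3391/6735 = 245.1993
Stratum 2 (2015–2019): n₁ = 2491, n₀ = 2428, n = 4919; a·n₀/n = 1986·2428/4919 = 980.2822; c·n₁/n = 751·2491/4919 = 380.3092
RR_MH = (106.7498 + 980.2822) / (245.1993 + 380.3092) = 1087.0320 / 625.5085 = 1.73784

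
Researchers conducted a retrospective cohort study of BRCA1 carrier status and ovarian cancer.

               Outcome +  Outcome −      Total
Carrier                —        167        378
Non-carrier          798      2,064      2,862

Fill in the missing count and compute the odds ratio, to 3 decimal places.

The missing cell is in the exposed row: 378 − 167 = 211.
So a = 211, b = 167, c = 798, d = 2064.
OR = (a·d)/(b·c) = (211 × 2064) / (167 × 798) = 435504 / 133266 = 3.26793

3.268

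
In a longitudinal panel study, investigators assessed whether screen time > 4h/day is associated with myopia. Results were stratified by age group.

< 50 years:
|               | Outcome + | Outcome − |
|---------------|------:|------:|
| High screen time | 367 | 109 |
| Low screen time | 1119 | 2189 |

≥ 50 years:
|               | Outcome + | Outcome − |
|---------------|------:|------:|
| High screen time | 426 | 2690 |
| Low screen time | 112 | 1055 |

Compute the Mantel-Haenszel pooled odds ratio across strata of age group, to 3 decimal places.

3.093

OR_MH = Σ(aᵢdᵢ/nᵢ) / Σ(bᵢcᵢ/nᵢ), where nᵢ is the stratum total.
Stratum 1 (< 50 years): n = 3784; a·d/n = 367·2189/3784 = 212.3052; b·c/n = 109·1119/3784 = 32.2334
Stratum 2 (≥ 50 years): n = 4283; a·d/n = 426·1055/4283 = 104.9335; b·c/n = 2690·112/4283 = 70.3432
OR_MH = (212.3052 + 104.9335) / (32.2334 + 70.3432) = 317.2387 / 102.5766 = 3.09270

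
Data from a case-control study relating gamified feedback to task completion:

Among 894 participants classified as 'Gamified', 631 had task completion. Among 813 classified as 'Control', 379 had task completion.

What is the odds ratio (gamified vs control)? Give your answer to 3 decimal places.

From the description: a = 631, b = 263, c = 379, d = 434.
OR = (a·d)/(b·c) = (631 × 434) / (263 × 379) = 273854 / 99677 = 2.74741
The odds of task completion are about 2.75 times as high in the gamified group.

2.747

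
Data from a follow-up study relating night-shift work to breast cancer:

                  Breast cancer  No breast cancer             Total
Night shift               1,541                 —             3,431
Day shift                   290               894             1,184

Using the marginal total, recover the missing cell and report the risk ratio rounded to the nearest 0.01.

1.83

The missing cell is in the exposed row: 3431 − 1541 = 1890.
So a = 1541, b = 1890, c = 290, d = 894.
RR = [a/(a+b)] / [c/(c+d)] = (1541/3431) / (290/1184) = 0.44914/0.24493 = 1.83373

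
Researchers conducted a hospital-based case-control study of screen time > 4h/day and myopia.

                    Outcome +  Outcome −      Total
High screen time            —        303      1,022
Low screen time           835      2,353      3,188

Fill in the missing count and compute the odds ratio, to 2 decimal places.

6.69

The missing cell is in the exposed row: 1022 − 303 = 719.
So a = 719, b = 303, c = 835, d = 2353.
OR = (a·d)/(b·c) = (719 × 2353) / (303 × 835) = 1691807 / 253005 = 6.68685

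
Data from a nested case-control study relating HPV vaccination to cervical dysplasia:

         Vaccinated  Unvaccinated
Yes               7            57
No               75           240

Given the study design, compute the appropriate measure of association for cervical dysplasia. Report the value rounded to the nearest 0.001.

Reading the table with exposure as columns: a = 7 (Vaccinated, case), b = 75 (Vaccinated, non-case), c = 57 (Unvaccinated, case), d = 240.
This is a nested case-control study: participants were sampled on outcome status, so risks in the source population cannot be estimated directly — relative risk is not valid here. The odds ratio is the appropriate measure.
OR = (a·d)/(b·c) = (7 × 240) / (75 × 57) = 1680 / 4275 = 0.39298

0.393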